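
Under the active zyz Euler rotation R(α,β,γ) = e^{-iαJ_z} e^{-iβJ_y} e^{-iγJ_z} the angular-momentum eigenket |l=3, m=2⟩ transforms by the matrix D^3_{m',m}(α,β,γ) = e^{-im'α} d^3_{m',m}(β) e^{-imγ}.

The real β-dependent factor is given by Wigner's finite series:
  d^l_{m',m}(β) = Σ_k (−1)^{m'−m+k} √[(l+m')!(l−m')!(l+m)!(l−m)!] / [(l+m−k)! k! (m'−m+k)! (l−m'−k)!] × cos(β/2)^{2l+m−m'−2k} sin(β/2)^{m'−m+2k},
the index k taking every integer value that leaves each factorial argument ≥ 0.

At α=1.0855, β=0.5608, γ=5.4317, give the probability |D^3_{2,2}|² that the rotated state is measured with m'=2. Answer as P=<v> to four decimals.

P=0.2124

D^3_{2,2}(1.0855,0.5608,5.4317) = e^{-i·2·1.0855}·d^3_{2,2}(0.5608)·e^{-i·2·5.4317}. Compute d first:
c=cos(0.5608/2)=0.960945, s=sin(0.5608/2)=0.276740; N=√[120·1·120·1]=120.000000
k: max(0,(2)−(2))=0 … min(3+(2),3−(2))=1
  k=0: (−1)^0·120.0000/(120)·0.9609^6·0.2767^0 = +0.787391
  k=1: (−1)^1·120.0000/(24)·0.9609^4·0.2767^2 = -0.326519
d^3_{2,2}(0.5608) = +0.787391 -0.326519 = +0.460873
|D^3_{2,2}|² = |d^3_{2,2}(β)|² = (+0.460873)² = 0.212404 (the z-rotation phases have unit modulus)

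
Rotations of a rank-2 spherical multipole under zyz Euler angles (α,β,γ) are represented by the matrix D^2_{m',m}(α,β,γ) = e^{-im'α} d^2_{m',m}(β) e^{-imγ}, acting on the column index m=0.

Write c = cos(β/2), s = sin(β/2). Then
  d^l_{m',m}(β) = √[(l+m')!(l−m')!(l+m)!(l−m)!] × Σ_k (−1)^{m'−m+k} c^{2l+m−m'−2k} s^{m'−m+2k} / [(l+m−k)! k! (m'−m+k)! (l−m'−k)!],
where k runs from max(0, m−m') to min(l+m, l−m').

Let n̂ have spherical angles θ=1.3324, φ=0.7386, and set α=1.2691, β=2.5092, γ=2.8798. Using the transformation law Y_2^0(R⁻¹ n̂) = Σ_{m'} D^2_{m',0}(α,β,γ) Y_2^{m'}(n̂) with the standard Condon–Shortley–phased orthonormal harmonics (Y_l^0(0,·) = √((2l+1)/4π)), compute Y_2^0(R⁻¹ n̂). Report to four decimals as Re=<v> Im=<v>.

Re=-0.2274 Im=0.0000

Need the full column D^2_{m',0} for m'=−2..2 at α=1.2691, β=2.5092, γ=2.8798.
cos(β/2)=0.310954, sin(β/2)=0.950425
d^2_{-2,0}: single k=2 term ⇒ +0.213945;  D = -0.176166+0.121401i
d^2_{-1,0}: k∈[1..2] ⇒ +0.069997 -0.653921 = -0.583923;  D = -0.173507-0.557550i
d^2_{0,0}: k∈[0..2] ⇒ +0.009349 -0.349371 +0.815965 = +0.475943;  D = +0.475943+0.000000i
d^2_{1,0}: k∈[0..1] ⇒ -0.069997 +0.653921 = +0.583923;  D = +0.173507-0.557550i
d^2_{2,0}: single k=0 term ⇒ +0.213945;  D = -0.176166-0.121401i
Y_2^{m'}(θ=1.3324,φ=0.7386) and Σ D·Y over m':
  (-0.1762+0.1214i)·(+0.0341-0.3631i)  (-0.1735-0.5575i)·(+0.1311-0.1194i)  (+0.4759+0.0000i)·(-0.2626+0.0000i)  (+0.1735-0.5575i)·(-0.1311-0.1194i)  (-0.1762-0.1214i)·(+0.0341+0.3631i)
Y_2^0(R⁻¹ n̂) = -0.227409+0.000000i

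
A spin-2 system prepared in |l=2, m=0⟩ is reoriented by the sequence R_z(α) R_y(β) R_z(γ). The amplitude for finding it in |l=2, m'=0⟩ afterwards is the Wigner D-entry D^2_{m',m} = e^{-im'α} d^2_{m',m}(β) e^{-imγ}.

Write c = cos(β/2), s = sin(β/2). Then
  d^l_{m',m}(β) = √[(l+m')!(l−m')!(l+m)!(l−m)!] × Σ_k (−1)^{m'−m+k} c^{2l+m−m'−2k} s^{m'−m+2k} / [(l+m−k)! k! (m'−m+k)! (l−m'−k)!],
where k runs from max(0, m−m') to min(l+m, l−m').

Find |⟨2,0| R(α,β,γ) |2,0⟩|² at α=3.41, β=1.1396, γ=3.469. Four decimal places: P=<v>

P=0.0566

D^2_{0,0}(3.41,1.1396,3.469) = e^{-i·0·3.41}·d^2_{0,0}(1.1396)·e^{-i·0·3.469}. Compute d first:
With c≡cos(β/2)=0.842009 and s≡sin(β/2)=0.539464, N=[2·2·2·2]^{1/2}=4.000000
k: max(0,(0)−(0))=0 … min(2+(0),2−(0))=2
  k=0: (−1)^0·4.0000/(4)·0.8420^4·0.5395^0 = +0.502651
  k=1: (−1)^1·4.0000/(1)·0.8420^2·0.5395^2 = -0.825311
  k=2: (−1)^2·4.0000/(4)·0.8420^0·0.5395^4 = +0.084693
d^2_{0,0}(1.1396) = +0.502651 -0.825311 +0.084693 = -0.237967
|D^2_{0,0}|² = |d^2_{0,0}(β)|² = (-0.237967)² = 0.056628 (the z-rotation phases have unit modulus)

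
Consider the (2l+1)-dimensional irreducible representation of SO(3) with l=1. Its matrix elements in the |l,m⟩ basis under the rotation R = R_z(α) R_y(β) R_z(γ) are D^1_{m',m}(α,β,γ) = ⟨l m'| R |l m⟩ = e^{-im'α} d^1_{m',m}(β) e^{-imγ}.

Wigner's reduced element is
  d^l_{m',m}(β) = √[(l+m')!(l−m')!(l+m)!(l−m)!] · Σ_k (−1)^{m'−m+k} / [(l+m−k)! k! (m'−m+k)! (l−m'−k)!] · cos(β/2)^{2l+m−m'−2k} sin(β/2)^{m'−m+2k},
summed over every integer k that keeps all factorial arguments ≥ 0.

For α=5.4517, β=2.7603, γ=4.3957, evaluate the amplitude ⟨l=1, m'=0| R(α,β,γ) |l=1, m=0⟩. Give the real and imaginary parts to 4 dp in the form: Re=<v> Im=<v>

Re=-0.9282 Im=0.0000

First d^1_{0,0}(β=2.7603), then the phase factors e^{-i(0)α} and e^{-i(0)γ}:
Half-angle: c=0.189494, s=0.981882. N=√(1·1·1·1)=1.000000
Admissible k: 0..1 (factorial args all ≥0)
  k=0: (−1)^0·1.0000/(1)·0.1895^2·0.9819^0 = +0.035908
  k=1: (−1)^1·1.0000/(1)·0.1895^0·0.9819^2 = -0.964092
d^1_{0,0}(2.7603) = +0.035908 -0.964092 = -0.928184
Attach z-rotation phases: D = e^{-i(0)(5.4517)}·(-0.928184)·e^{-i(0)(4.3957)} = -0.928184+0.000000i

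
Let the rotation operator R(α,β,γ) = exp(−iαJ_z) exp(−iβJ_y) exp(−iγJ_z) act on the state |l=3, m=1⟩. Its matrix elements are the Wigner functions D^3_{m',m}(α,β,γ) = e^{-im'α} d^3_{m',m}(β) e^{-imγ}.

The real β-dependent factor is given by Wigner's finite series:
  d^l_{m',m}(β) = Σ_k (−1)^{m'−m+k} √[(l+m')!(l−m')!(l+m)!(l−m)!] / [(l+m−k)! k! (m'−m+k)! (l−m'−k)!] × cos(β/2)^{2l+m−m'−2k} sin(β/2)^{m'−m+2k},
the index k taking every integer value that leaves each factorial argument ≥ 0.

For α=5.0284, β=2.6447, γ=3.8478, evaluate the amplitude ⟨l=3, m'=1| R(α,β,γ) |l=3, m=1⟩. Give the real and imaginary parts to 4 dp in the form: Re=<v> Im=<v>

First d^3_{1,1}(β=2.6447), then the phase factors e^{-i(1)α} and e^{-i(1)γ}:
Half-angle: c=0.245898, s=0.969296. N=√(24·2·24·2)=48.000000
k: max(0,(1)−(1))=0 … min(3+(1),3−(1))=2
  k=0: (−1)^0·48.0000/(48)·0.2459^6·0.9693^0 = +0.000221
  k=1: (−1)^1·48.0000/(6)·0.2459^4·0.9693^2 = -0.027480
  k=2: (−1)^2·48.0000/(8)·0.2459^2·0.9693^4 = +0.320249
d^3_{1,1}(2.6447) = +0.000221 -0.027480 +0.320249 = +0.292989
Attach z-rotation phases: D = e^{-i(1)(5.0284)}·(+0.292989)·e^{-i(1)(3.8478)} = -0.249998-0.152786i

Re=-0.2500 Im=-0.1528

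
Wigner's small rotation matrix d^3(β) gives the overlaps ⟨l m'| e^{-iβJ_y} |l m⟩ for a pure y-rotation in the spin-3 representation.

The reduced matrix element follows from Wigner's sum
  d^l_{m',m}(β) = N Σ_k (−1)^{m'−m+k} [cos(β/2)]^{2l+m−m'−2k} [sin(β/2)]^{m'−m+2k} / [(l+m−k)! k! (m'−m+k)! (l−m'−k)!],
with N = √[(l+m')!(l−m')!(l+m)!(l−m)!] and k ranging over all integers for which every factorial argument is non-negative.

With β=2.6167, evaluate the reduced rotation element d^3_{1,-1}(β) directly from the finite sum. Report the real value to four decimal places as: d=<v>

d^3_{1,-1}(β=2.6167) via Wigner's sum:
c=cos(2.6167/2)=0.259444, s=sin(2.6167/2)=0.965758; N=√[24·2·2·24]=48.000000
Admissible k: 0..2 (factorial args all ≥0)
  k=0: (−1)^2·48.0000/(8)·0.2594^4·0.9658^2 = +0.025355
  k=1: (−1)^3·48.0000/(6)·0.2594^2·0.9658^4 = -0.468436
  k=2: (−1)^4·48.0000/(48)·0.2594^0·0.9658^6 = +0.811354
d^3_{1,-1}(2.6167) = +0.025355 -0.468436 +0.811354 = +0.368273

d=0.3683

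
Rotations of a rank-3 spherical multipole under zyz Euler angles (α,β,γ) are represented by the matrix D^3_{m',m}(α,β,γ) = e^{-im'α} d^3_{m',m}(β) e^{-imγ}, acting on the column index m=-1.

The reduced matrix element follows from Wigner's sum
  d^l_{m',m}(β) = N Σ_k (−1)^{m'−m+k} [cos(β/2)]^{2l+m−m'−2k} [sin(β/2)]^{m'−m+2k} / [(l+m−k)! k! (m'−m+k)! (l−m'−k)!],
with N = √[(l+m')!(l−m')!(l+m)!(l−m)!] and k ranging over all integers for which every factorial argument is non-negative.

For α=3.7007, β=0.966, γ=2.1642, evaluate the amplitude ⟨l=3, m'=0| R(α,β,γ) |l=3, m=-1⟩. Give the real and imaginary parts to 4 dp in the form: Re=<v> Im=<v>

D^3_{0,-1}(3.7007,0.966,2.1642) = e^{-i·0·3.7007}·d^3_{0,-1}(0.966)·e^{-i·-1·2.1642}. Compute d first:
c=cos(0.966/2)=0.885606, s=sin(0.966/2)=0.464438; N=√[6·6·2·24]=41.569219
k∈{0,1,2} keeps every argument non-negative
  k=0: (−1)^1·41.5692/(12)·0.8856^5·0.4644^1 = -0.876436
  k=1: (−1)^2·41.5692/(4)·0.8856^3·0.4644^3 = +0.723130
  k=2: (−1)^3·41.5692/(12)·0.8856^1·0.4644^5 = -0.066293
d^3_{0,-1}(0.966) = -0.876436 +0.723130 -0.066293 = -0.219599
Phases: e^{-i·(0)·3.7007}=+1.000000+0.000000i, e^{-i·(-1)·2.1642}=-0.559186+0.829042i ⇒ D=+0.122797-0.182057i

Re=0.1228 Im=-0.1821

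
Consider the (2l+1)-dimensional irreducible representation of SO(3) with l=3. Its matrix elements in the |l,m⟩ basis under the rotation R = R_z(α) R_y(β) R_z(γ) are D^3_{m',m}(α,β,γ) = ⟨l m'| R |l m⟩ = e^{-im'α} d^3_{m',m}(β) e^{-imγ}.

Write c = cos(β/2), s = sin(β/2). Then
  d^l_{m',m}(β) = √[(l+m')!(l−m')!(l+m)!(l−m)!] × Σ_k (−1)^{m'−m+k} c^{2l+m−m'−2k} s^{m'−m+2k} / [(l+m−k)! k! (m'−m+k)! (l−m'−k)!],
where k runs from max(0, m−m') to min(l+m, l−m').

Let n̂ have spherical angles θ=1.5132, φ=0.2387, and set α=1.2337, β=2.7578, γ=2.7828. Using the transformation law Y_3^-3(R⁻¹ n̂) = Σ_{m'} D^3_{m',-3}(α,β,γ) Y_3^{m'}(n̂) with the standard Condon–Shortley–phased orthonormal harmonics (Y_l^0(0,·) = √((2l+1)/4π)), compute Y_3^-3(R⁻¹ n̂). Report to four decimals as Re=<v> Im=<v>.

Need the full column D^3_{m',-3} for m'=−3..3 at α=1.2337, β=2.7578, γ=2.7828.
cos(β/2)=0.190721, sin(β/2)=0.981644
d^3_{-3,-3}: single k=0 term ⇒ +0.000048;  D = +0.000042-0.000024i
d^3_{-2,-3}: single k=0 term ⇒ -0.000607;  D = +0.000108+0.000597i
d^3_{-1,-3}: single k=0 term ⇒ +0.004938;  D = -0.004877-0.000774i
d^3_{0,-3}: single k=0 term ⇒ -0.029348;  D = +0.013926-0.025833i
d^3_{1,-3}: single k=0 term ⇒ +0.130815;  D = +0.088138+0.096666i
d^3_{2,-3}: single k=0 term ⇒ -0.425838;  D = -0.391859+0.166686i
d^3_{3,-3}: single k=0 term ⇒ +0.894798;  D = -0.058200-0.892903i
Y_3^{m'}(θ=1.5132,φ=0.2387) and Σ D·Y over m':
  (+0.0000-0.0000i)·(+0.3132-0.2725i)  (+0.0001+0.0006i)·(+0.0521-0.0269i)  (-0.0049-0.0008i)·(-0.3083+0.0750i)  (+0.0139-0.0258i)·(-0.0641+0.0000i)  (+0.0881+0.0967i)·(+0.3083+0.0750i)  (-0.3919+0.1667i)·(+0.0521+0.0269i)  (-0.0582-0.8929i)·(-0.3132-0.2725i)
Y_3^-3(R⁻¹ n̂) = -0.229392+0.331575i

Re=-0.2294 Im=0.3316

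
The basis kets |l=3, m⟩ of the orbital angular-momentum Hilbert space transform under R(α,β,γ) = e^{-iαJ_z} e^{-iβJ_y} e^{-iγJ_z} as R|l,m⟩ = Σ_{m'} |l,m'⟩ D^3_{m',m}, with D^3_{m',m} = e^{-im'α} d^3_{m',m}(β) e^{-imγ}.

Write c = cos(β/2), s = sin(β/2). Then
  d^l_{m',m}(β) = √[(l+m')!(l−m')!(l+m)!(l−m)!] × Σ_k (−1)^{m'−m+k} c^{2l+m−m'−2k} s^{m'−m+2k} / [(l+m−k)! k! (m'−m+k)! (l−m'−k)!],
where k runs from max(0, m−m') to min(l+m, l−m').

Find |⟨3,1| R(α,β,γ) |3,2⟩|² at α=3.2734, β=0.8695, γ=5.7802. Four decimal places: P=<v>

First d^3_{1,2}(β=0.8695), then the phase factors e^{-i(1)α} and e^{-i(2)γ}:
c=cos(0.8695/2)=0.906975, s=sin(0.8695/2)=0.421184; N=√[24·2·120·1]=75.894664
The bounds max(0,m−m')=1 and min(l+m,l−m')=2 give 2 terms
  k=1: (−1)^0·75.8947/(24)·0.9070^5·0.4212^1 = +0.817427
  k=2: (−1)^1·75.8947/(12)·0.9070^3·0.4212^3 = -0.352558
d^3_{1,2}(0.8695) = +0.817427 -0.352558 = +0.464869
|D^3_{1,2}|² = |d^3_{1,2}(β)|² = (+0.464869)² = 0.216103 (the z-rotation phases have unit modulus)

P=0.2161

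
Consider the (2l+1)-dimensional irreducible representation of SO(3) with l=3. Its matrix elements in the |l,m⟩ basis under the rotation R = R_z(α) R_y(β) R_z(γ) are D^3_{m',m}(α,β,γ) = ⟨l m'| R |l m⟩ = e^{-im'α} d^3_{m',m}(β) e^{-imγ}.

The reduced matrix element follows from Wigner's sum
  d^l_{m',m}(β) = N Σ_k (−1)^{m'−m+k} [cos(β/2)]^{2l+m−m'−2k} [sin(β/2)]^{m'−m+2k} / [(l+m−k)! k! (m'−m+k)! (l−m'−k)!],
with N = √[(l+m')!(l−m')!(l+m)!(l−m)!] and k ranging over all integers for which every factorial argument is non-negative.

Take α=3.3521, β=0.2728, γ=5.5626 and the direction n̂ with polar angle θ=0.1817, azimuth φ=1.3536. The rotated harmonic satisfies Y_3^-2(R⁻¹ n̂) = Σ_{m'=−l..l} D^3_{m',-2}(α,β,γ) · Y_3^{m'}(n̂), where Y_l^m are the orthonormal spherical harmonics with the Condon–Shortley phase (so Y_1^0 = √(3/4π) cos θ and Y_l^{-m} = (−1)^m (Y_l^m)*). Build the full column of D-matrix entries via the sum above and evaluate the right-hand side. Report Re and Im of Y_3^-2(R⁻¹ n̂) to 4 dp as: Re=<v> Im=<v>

Need the full column D^3_{m',-2} for m'=−3..3 at α=3.3521, β=0.2728, γ=5.5626.
cos(β/2)=0.990712, sin(β/2)=0.135977
d^3_{-3,-2}: single k=1 term ⇒ +0.317892;  D = -0.219267+0.230168i
d^3_{-2,-2}: k∈[0..1] ⇒ +0.945550 -0.089062 = +0.856488;  D = +0.448143-0.729890i
d^3_{-1,-2}: k∈[0..1] ⇒ -0.410397 +0.015462 = -0.394934;  D = +0.131755-0.372309i
d^3_{0,-2}: k∈[0..1] ⇒ +0.097563 -0.001838 = +0.095725;  D = +0.012374-0.094922i
d^3_{1,-2}: k∈[0..1] ⇒ -0.015462 +0.000146 = -0.015317;  D = -0.001237-0.015267i
d^3_{2,-2}: k∈[0..1] ⇒ +0.001678 -0.000006 = +0.001671;  D = -0.000480-0.001601i
d^3_{3,-2}: single k=0 term ⇒ -0.000113;  D = -0.000054-0.000099i
Y_3^{m'}(θ=0.1817,φ=1.3536) and Σ D·Y over m':
  (-0.2193+0.2302i)·(-0.0015+0.0020i)  (+0.4481-0.7299i)·(-0.0298-0.0138i)  (+0.1318-0.3723i)·(+0.0483-0.2188i)  (+0.0124-0.0949i)·(+0.6741+0.0000i)  (-0.0012-0.0153i)·(-0.0483-0.2188i)  (-0.0005-0.0016i)·(-0.0298+0.0138i)  (-0.0001-0.0001i)·(+0.0015+0.0020i)
Y_3^-2(R⁻¹ n̂) = -0.093549-0.094978i

Re=-0.0935 Im=-0.0950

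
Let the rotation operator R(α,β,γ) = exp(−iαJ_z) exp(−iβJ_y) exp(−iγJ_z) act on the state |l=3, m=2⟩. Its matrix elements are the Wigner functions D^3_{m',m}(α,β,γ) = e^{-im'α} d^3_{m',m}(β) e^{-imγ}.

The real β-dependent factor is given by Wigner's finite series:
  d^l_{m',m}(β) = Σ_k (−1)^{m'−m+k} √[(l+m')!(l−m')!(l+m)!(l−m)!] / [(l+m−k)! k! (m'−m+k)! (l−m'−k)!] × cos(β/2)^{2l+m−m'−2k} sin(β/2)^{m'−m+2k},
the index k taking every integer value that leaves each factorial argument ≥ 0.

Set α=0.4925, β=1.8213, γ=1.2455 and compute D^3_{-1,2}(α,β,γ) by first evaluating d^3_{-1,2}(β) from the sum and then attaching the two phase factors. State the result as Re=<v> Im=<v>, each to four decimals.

Re=-0.0508 Im=-0.1115

Split into d^3_{-1,2}(β=1.8213) × two z-phases.
With c≡cos(β/2)=0.613232 and s≡sin(β/2)=0.789903, N=[2·24·120·1]^{1/2}=75.894664
The bounds max(0,m−m')=3 and min(l+m,l−m')=4 give 2 terms
  k=3: (−1)^0·75.8947/(12)·0.6132^3·0.7899^3 = +0.718829
  k=4: (−1)^1·75.8947/(24)·0.6132^1·0.7899^5 = -0.596338
d^3_{-1,2}(1.8213) = +0.718829 -0.596338 = +0.122491
Phases: e^{-i·(-1)·0.4925}=+0.881154+0.472830i, e^{-i·(2)·1.2455}=-0.795725-0.605658i ⇒ D=-0.050807-0.111457i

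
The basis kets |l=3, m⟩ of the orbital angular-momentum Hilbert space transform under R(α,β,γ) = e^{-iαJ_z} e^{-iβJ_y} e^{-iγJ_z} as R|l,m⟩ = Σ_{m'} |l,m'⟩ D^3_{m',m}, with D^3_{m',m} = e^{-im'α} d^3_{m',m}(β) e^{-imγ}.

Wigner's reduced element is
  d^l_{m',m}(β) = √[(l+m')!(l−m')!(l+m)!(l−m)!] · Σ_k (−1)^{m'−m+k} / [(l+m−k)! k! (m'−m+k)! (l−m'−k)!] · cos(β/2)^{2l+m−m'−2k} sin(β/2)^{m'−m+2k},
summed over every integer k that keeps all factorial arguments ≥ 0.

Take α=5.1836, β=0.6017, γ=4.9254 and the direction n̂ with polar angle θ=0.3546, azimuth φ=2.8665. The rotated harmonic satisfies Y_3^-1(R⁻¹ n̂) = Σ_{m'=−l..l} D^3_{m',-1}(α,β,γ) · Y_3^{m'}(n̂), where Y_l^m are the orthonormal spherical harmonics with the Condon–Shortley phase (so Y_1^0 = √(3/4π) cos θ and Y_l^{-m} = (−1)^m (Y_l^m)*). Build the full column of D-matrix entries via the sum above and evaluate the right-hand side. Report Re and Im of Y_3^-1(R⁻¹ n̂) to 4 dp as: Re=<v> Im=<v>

Re=0.0324 Im=0.2578

Need the full column D^3_{m',-1} for m'=−3..3 at α=5.1836, β=0.6017, γ=4.9254.
cos(β/2)=0.955085, sin(β/2)=0.296332
d^3_{-3,-1}: single k=2 term ⇒ +0.282990;  D = -0.015796+0.282549i
d^3_{-2,-1}: k∈[1..2] ⇒ +0.744713 -0.143381 = +0.601331;  D = -0.550200+0.242651i
d^3_{-1,-1}: k∈[0..2] ⇒ +0.759018 -0.584542 +0.042204 = +0.216680;  D = -0.167908-0.136957i
d^3_{0,-1}: k∈[0..2] ⇒ -0.815792 +0.235599 -0.007560 = -0.587753;  D = -0.124253+0.574469i
d^3_{1,-1}: k∈[0..2] ⇒ +0.438406 -0.056272 +0.000677 = +0.382812;  D = +0.370122-0.097747i
d^3_{2,-1}: k∈[0..1] ⇒ -0.143381 +0.006901 = -0.136480;  D = -0.090954-0.101755i
d^3_{3,-1}: single k=0 term ⇒ +0.027242;  D = -0.009856+0.025397i
Y_3^{m'}(θ=0.3546,φ=2.8665) and Σ D·Y over m':
  (-0.0158+0.2825i)·(-0.0118-0.0128i)  (-0.5502+0.2427i)·(+0.0985+0.0604i)  (-0.1679-0.1370i)·(-0.3669-0.1036i)  (-0.1243+0.5745i)·(+0.4890+0.0000i)  (+0.3701-0.0977i)·(+0.3669-0.1036i)  (-0.0910-0.1018i)·(+0.0985-0.0604i)  (-0.0099+0.0254i)·(+0.0118-0.0128i)
Y_3^-1(R⁻¹ n̂) = +0.032399+0.257757i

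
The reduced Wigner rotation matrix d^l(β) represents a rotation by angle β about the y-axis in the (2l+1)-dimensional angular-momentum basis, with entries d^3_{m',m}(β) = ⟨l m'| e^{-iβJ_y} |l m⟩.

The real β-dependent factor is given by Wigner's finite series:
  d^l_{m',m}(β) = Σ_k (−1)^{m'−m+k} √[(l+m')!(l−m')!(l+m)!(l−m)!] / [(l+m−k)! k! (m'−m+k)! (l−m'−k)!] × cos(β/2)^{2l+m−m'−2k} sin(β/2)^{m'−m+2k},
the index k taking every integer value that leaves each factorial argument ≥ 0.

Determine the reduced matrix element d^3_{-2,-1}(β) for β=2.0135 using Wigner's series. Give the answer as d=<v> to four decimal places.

d^3_{-2,-1}(β=2.0135) via Wigner's sum:
c=cos(2.0135/2)=0.534610, s=sin(2.0135/2)=0.845099; N=√[1·120·2·24]=75.894664
The bounds max(0,m−m')=1 and min(l+m,l−m')=2 give 2 terms
  k=1: (−1)^0·75.8947/(24)·0.5346^5·0.8451^1 = +0.116706
  k=2: (−1)^1·75.8947/(12)·0.5346^3·0.8451^3 = -0.583262
d^3_{-2,-1}(2.0135) = +0.116706 -0.583262 = -0.466556

d=-0.4666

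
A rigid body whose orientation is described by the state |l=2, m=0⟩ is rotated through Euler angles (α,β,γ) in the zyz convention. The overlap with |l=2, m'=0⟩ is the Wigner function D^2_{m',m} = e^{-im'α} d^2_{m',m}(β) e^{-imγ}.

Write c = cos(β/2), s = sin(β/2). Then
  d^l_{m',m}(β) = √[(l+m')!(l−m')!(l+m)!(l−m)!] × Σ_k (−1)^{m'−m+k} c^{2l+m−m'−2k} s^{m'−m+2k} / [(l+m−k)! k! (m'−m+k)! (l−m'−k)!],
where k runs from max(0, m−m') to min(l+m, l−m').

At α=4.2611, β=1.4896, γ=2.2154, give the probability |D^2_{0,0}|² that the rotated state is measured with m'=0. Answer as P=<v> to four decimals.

First d^2_{0,0}(β=1.4896), then the phase factors e^{-i(0)α} and e^{-i(0)γ}:
c=cos(1.4896/2)=0.735223, s=sin(1.4896/2)=0.677825; N=√[2·2·2·2]=4.000000
Admissible k: 0..2 (factorial args all ≥0)
  k=0: (−1)^0·4.0000/(4)·0.7352^4·0.6778^0 = +0.292198
  k=1: (−1)^1·4.0000/(1)·0.7352^2·0.6778^2 = -0.993422
  k=2: (−1)^2·4.0000/(4)·0.7352^0·0.6778^4 = +0.211091
d^2_{0,0}(1.4896) = +0.292198 -0.993422 +0.211091 = -0.490132
|D^2_{0,0}|² = |d^2_{0,0}(β)|² = (-0.490132)² = 0.240230 (the z-rotation phases have unit modulus)

P=0.2402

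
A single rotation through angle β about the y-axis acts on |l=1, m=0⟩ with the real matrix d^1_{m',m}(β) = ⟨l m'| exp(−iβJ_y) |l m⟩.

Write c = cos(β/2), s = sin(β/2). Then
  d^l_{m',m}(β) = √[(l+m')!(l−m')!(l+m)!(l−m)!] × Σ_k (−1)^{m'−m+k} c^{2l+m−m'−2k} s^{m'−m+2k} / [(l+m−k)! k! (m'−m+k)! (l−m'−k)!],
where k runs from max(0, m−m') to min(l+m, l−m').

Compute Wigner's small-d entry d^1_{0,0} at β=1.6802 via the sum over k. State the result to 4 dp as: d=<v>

d=-0.1092

d^1_{0,0}(β=1.6802) via Wigner's sum:
Half-angle: c=0.667388, s=0.744710. N=√(1·1·1·1)=1.000000
The bounds max(0,m−m')=0 and min(l+m,l−m')=1 give 2 terms
  k=0: (−1)^0·1.0000/(1)·0.6674^2·0.7447^0 = +0.445407
  k=1: (−1)^1·1.0000/(1)·0.6674^0·0.7447^2 = -0.554593
d^1_{0,0}(1.6802) = +0.445407 -0.554593 = -0.109186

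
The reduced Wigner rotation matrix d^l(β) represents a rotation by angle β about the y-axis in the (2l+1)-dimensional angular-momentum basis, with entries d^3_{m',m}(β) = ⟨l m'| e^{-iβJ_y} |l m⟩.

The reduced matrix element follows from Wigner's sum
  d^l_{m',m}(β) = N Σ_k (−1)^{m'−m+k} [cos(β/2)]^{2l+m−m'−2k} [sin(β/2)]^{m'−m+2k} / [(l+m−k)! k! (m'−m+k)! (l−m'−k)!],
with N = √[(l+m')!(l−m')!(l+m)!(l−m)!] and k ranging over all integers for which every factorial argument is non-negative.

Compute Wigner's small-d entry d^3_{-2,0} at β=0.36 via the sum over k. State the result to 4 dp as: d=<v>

d^3_{-2,0}(β=0.36) via Wigner's sum:
With c≡cos(β/2)=0.983844 and s≡sin(β/2)=0.179030, N=[1·120·6·6]^{1/2}=65.726707
The bounds max(0,m−m')=2 and min(l+m,l−m')=3 give 2 terms
  k=2: (−1)^0·65.7267/(12)·0.9838^4·0.1790^2 = +0.164481
  k=3: (−1)^1·65.7267/(12)·0.9838^2·0.1790^4 = -0.005446
d^3_{-2,0}(0.36) = +0.164481 -0.005446 = +0.159034

d=0.1590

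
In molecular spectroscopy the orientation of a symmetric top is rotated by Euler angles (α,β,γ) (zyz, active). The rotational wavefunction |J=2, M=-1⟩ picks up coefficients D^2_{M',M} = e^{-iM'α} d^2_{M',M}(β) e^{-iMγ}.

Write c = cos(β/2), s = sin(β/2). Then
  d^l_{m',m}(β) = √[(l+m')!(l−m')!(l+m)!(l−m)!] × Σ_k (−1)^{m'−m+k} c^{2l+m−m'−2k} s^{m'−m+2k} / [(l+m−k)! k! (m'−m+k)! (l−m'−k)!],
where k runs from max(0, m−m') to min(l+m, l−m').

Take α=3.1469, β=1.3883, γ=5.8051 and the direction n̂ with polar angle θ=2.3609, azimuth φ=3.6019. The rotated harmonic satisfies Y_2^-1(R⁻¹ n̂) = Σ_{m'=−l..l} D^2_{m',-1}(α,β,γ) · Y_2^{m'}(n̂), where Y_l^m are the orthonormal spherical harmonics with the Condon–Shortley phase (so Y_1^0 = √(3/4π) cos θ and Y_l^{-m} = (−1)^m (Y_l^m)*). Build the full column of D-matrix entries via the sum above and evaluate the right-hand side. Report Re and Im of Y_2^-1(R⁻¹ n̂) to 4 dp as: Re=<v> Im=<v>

Re=0.2207 Im=-0.2470

Need the full column D^2_{m',-1} for m'=−2..2 at α=3.1469, β=1.3883, γ=5.8051.
cos(β/2)=0.768598, sin(β/2)=0.639732
d^2_{-2,-1}: single k=1 term ⇒ +0.580932;  D = +0.518605-0.261785i
d^2_{-1,-1}: k∈[0..1] ⇒ +0.348977 -0.725297 = -0.376321;  D = +0.335041-0.171362i
d^2_{0,-1}: k∈[0..1] ⇒ -0.711494 +0.492912 = -0.218582;  D = -0.194074+0.100565i
d^2_{1,-1}: k∈[0..1] ⇒ +0.725297 -0.167492 = +0.557806;  D = -0.493894+0.259260i
d^2_{2,-1}: single k=0 term ⇒ -0.402461;  D = -0.355351+0.188947i
Y_2^{m'}(θ=2.3609,φ=3.6019) and Σ D·Y over m':
  (+0.5186-0.2618i)·(+0.1158-0.1523i)  (+0.3350-0.1714i)·(+0.3461-0.1716i)  (-0.1941+0.1006i)·(+0.1621+0.0000i)  (-0.4939+0.2593i)·(-0.3461-0.1716i)  (-0.3554+0.1889i)·(+0.1158+0.1523i)
Y_2^-1(R⁻¹ n̂) = +0.220736-0.246981i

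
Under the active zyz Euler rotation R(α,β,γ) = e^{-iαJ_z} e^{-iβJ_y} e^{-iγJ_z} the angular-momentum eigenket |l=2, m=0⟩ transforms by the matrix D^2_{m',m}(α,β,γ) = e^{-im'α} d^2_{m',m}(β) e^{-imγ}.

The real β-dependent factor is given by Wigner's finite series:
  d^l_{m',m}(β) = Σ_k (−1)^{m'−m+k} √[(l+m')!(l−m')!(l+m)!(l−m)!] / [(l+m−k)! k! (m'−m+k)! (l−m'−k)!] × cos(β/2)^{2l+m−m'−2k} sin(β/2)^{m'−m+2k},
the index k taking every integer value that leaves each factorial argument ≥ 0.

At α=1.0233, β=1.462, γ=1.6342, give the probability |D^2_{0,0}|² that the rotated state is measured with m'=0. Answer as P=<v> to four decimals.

Split into d^2_{0,0}(β=1.462) × two z-phases.
With c≡cos(β/2)=0.744507 and s≡sin(β/2)=0.667614, N=[2·2·2·2]^{1/2}=4.000000
k: max(0,(0)−(0))=0 … min(2+(0),2−(0))=2
  k=0: (−1)^0·4.0000/(4)·0.7445^4·0.6676^0 = +0.307238
  k=1: (−1)^1·4.0000/(1)·0.7445^2·0.6676^2 = -0.988210
  k=2: (−1)^2·4.0000/(4)·0.7445^0·0.6676^4 = +0.198657
d^2_{0,0}(1.462) = +0.307238 -0.988210 +0.198657 = -0.482315
|D^2_{0,0}|² = |d^2_{0,0}(β)|² = (-0.482315)² = 0.232628 (the z-rotation phases have unit modulus)

P=0.2326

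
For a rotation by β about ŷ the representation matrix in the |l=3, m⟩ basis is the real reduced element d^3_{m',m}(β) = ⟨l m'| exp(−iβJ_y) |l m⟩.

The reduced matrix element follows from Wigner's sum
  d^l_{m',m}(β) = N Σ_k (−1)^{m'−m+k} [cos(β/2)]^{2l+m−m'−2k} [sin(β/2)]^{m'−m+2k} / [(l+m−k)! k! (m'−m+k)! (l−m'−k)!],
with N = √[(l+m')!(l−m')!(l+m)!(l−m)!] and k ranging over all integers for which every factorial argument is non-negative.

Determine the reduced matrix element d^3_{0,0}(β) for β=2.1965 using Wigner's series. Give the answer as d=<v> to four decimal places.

d=0.3763

d^3_{0,0}(β=2.1965) via Wigner's sum:
Half-angle: c=0.455155, s=0.890412. N=√(6·6·6·6)=36.000000
k∈{0,1,2,3} keeps every argument non-negative
  k=0: (−1)^0·36.0000/(36)·0.4552^6·0.8904^0 = +0.008891
  k=1: (−1)^1·36.0000/(4)·0.4552^4·0.8904^2 = -0.306240
  k=2: (−1)^2·36.0000/(4)·0.4552^2·0.8904^4 = +1.171995
  k=3: (−1)^3·36.0000/(36)·0.4552^0·0.8904^6 = -0.498364
d^3_{0,0}(2.1965) = +0.008891 -0.306240 +1.171995 -0.498364 = +0.376282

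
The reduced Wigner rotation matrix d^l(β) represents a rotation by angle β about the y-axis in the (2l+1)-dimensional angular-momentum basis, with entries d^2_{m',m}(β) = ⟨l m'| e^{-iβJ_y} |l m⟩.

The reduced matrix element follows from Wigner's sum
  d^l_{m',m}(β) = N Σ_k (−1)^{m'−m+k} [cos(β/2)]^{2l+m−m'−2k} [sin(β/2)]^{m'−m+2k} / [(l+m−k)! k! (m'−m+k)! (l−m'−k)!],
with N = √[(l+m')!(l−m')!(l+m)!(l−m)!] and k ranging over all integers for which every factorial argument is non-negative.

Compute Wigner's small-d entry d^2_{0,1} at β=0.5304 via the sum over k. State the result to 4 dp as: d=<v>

d=0.5344

d^2_{0,1}(β=0.5304) via Wigner's sum:
Half-angle: c=0.965040, s=0.262102. N=√(2·2·6·1)=4.898979
Admissible k: 1..2 (factorial args all ≥0)
  k=1: (−1)^0·4.8990/(2)·0.9650^3·0.2621^1 = +0.577009
  k=2: (−1)^1·4.8990/(2)·0.9650^1·0.2621^3 = -0.042563
d^2_{0,1}(0.5304) = +0.577009 -0.042563 = +0.534446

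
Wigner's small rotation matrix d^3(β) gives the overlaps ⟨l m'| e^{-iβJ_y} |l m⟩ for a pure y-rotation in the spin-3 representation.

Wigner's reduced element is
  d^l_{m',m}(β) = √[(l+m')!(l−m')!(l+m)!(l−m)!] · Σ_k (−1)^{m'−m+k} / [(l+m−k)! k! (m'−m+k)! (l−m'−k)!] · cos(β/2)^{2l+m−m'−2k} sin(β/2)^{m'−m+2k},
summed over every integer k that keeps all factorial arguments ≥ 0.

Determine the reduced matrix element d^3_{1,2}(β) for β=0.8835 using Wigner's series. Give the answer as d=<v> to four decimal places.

d^3_{1,2}(β=0.8835) via Wigner's sum:
With c≡cos(β/2)=0.904005 and s≡sin(β/2)=0.427522, N=[24·2·120·1]^{1/2}=75.894664
Admissible k: 1..2 (factorial args all ≥0)
  k=1: (−1)^0·75.8947/(24)·0.9040^5·0.4275^1 = +0.816230
  k=2: (−1)^1·75.8947/(12)·0.9040^3·0.4275^3 = -0.365105
d^3_{1,2}(0.8835) = +0.816230 -0.365105 = +0.451125

d=0.4511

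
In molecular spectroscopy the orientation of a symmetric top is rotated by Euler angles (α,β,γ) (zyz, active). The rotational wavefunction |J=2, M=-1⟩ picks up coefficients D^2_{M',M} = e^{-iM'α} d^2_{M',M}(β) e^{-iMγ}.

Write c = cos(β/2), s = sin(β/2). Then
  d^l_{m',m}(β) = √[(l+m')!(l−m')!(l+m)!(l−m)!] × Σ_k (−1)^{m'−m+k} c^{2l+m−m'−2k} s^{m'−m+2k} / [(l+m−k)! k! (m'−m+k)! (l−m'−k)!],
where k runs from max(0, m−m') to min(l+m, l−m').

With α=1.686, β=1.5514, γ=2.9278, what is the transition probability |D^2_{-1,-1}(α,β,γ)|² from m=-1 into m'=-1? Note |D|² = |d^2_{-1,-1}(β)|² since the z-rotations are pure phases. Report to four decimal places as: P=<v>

P=0.2400

First d^2_{-1,-1}(β=1.5514), then the phase factors e^{-i(-1)α} and e^{-i(-1)γ}:
c=cos(1.5514/2)=0.713931, s=sin(1.5514/2)=0.700216; N=√[1·6·1·6]=6.000000
k: max(0,(-1)−(-1))=0 … min(2+(-1),2−(-1))=1
  k=0: (−1)^0·6.0000/(6)·0.7139^4·0.7002^0 = +0.259792
  k=1: (−1)^1·6.0000/(2)·0.7139^2·0.7002^2 = -0.749718
d^2_{-1,-1}(1.5514) = +0.259792 -0.749718 = -0.489926
|D^2_{-1,-1}|² = |d^2_{-1,-1}(β)|² = (-0.489926)² = 0.240028 (the z-rotation phases have unit modulus)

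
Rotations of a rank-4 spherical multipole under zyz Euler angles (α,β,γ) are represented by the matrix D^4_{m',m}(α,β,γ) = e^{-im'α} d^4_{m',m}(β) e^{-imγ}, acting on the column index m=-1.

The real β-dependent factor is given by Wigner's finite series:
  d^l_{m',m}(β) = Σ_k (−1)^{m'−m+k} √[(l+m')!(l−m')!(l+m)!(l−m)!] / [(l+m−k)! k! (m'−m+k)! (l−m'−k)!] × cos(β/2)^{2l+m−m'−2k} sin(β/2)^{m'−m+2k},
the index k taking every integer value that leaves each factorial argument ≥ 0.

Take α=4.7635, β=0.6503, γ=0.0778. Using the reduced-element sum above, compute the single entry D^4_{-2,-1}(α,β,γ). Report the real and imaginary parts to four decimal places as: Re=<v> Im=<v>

Re=-0.4344 Im=-0.0791

D^4_{-2,-1}(4.7635,0.6503,0.0778) = e^{-i·-2·4.7635}·d^4_{-2,-1}(0.6503)·e^{-i·-1·0.0778}. Compute d first:
Half-angle: c=0.947603, s=0.319451. N=√(2·720·6·120)=1018.233765
k∈{1,2,3} keeps every argument non-negative
  k=1: (−1)^0·1018.2338/(240)·0.9476^7·0.3195^1 = +0.929876
  k=2: (−1)^1·1018.2338/(48)·0.9476^5·0.3195^3 = -0.528385
  k=3: (−1)^2·1018.2338/(72)·0.9476^3·0.3195^5 = +0.040033
d^4_{-2,-1}(0.6503) = +0.929876 -0.528385 +0.040033 = +0.441523
Phases: e^{-i·(-2)·4.7635}=-0.994780-0.102044i, e^{-i·(-1)·0.0778}=+0.996975+0.077722i ⇒ D=-0.434388-0.079055i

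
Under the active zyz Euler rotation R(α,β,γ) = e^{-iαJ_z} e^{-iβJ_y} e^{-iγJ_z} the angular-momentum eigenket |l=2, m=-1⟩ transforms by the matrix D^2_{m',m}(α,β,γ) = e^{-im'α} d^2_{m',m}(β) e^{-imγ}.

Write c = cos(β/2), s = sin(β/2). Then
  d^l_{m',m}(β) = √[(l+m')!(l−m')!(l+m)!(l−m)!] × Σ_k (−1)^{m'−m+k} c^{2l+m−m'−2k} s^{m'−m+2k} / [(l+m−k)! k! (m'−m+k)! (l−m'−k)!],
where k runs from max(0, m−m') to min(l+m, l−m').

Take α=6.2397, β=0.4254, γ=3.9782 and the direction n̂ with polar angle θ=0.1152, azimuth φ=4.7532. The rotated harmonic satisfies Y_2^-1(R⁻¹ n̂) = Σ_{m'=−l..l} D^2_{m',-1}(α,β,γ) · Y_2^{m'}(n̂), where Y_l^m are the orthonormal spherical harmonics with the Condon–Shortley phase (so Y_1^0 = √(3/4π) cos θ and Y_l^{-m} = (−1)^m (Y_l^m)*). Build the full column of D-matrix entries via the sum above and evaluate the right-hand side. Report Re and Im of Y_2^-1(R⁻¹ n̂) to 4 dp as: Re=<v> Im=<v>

Re=0.2484 Im=0.1552

Need the full column D^2_{m',-1} for m'=−2..2 at α=6.2397, β=0.4254, γ=3.9782.
cos(β/2)=0.977465, sin(β/2)=0.211100
d^2_{-2,-1}: single k=1 term ⇒ +0.394295;  D = -0.288599-0.268662i
d^2_{-1,-1}: k∈[0..1] ⇒ +0.912860 -0.127732 = +0.785128;  D = -0.550865-0.559441i
d^2_{0,-1}: k∈[0..1] ⇒ -0.482910 +0.022524 = -0.460387;  D = +0.308452+0.341779i
d^2_{1,-1}: k∈[0..1] ⇒ +0.127732 -0.001986 = +0.125746;  D = -0.080110-0.096925i
d^2_{2,-1}: single k=0 term ⇒ -0.018391;  D = +0.011089+0.014671i
Y_2^{m'}(θ=0.1152,φ=4.7532) and Σ D·Y over m':
  (-0.2886-0.2687i)·(-0.0051+0.0004i)  (-0.5509-0.5594i)·(+0.0036+0.0881i)  (+0.3085+0.3418i)·(+0.6183+0.0000i)  (-0.0801-0.0969i)·(-0.0036+0.0881i)  (+0.0111+0.0147i)·(-0.0051-0.0004i)
Y_2^-1(R⁻¹ n̂) = +0.248397+0.155205i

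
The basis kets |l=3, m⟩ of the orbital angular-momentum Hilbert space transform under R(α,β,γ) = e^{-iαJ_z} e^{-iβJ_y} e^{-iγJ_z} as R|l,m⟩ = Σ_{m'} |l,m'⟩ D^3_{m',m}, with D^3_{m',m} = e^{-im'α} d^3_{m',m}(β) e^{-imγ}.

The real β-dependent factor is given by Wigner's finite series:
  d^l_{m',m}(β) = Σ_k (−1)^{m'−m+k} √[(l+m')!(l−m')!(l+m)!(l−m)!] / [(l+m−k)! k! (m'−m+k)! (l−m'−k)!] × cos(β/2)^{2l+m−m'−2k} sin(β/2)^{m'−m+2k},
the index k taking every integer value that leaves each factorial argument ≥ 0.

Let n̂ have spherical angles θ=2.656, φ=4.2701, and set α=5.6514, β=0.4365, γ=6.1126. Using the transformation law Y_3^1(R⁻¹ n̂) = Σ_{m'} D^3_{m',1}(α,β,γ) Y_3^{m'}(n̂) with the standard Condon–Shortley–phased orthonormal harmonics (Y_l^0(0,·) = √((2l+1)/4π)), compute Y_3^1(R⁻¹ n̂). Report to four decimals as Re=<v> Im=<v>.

Re=-0.3258 Im=0.2326

Need the full column D^3_{m',1} for m'=−3..3 at α=5.6514, β=0.4365, γ=6.1126.
cos(β/2)=0.976278, sin(β/2)=0.216521
d^3_{-3,1}: single k=4 term ⇒ +0.008113;  D = -0.001244-0.008017i
d^3_{-2,1}: k∈[3..4] ⇒ +0.059738 -0.001469 = +0.058269;  D = +0.026794-0.051743i
d^3_{-1,1}: k∈[2..4] ⇒ +0.255533 -0.016759 +0.000103 = +0.238877;  D = +0.213919-0.106306i
d^3_{0,1}: k∈[1..3] ⇒ +0.665210 -0.098160 +0.001609 = +0.568659;  D = +0.560406+0.096535i
d^3_{1,1}: k∈[0..2] ⇒ +0.865846 -0.340711 +0.012569 = +0.537704;  D = +0.373707+0.386613i
d^3_{2,1}: k∈[0..1] ⇒ -0.607251 +0.059738 = -0.547513;  D = -0.074580-0.542409i
d^3_{3,1}: single k=0 term ⇒ +0.164946;  D = -0.078376+0.145136i
Y_3^{m'}(θ=2.656,φ=4.2701) and Σ D·Y over m':
  (-0.0012-0.0080i)·(+0.0412-0.0102i)  (+0.0268-0.0517i)·(+0.1248+0.1523i)  (+0.2139-0.1063i)·(-0.1879+0.3968i)  (+0.5604+0.0965i)·(-0.3006+0.0000i)  (+0.3737+0.3866i)·(+0.1879+0.3968i)  (-0.0746-0.5424i)·(+0.1248-0.1523i)  (-0.0784+0.1451i)·(-0.0412-0.0102i)
Y_3^1(R⁻¹ n̂) = -0.325781+0.232620i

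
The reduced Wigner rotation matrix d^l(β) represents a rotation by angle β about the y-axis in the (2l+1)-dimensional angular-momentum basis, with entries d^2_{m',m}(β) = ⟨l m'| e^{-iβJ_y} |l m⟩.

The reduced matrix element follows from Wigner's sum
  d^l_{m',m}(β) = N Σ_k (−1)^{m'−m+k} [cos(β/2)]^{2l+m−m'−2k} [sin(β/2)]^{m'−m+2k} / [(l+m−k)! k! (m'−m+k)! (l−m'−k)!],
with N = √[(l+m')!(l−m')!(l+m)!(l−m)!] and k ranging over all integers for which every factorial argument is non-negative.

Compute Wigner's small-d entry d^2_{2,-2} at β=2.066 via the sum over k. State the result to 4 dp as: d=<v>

d=0.5441

d^2_{2,-2}(β=2.066) via Wigner's sum:
c=cos(2.066/2)=0.512245, s=sin(2.066/2)=0.858840; N=√[24·1·1·24]=24.000000
The bounds max(0,m−m')=0 and min(l+m,l−m')=0 give 1 term
  k=0: (−1)^4·24.0000/(24)·0.5122^0·0.8588^4 = +0.544062
d^2_{2,-2}(2.066) = +0.544062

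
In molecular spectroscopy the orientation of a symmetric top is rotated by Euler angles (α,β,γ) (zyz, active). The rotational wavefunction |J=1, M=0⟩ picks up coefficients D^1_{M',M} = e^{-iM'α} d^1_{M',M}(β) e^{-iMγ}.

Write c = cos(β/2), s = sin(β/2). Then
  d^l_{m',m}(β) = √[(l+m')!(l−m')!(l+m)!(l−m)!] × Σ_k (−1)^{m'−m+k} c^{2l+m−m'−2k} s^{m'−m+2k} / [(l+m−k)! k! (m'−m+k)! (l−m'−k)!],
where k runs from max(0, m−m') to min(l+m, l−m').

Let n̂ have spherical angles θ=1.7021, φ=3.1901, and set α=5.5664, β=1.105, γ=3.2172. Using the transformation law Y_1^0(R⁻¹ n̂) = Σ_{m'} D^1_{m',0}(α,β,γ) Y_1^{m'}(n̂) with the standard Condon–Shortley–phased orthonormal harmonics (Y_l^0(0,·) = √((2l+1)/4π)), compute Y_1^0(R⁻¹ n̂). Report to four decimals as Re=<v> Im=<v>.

Need the full column D^1_{m',0} for m'=−1..1 at α=5.5664, β=1.105, γ=3.2172.
cos(β/2)=0.851215, sin(β/2)=0.524817
d^1_{-1,0}: single k=1 term ⇒ +0.631775;  D = +0.476308-0.415053i
d^1_{0,0}: k∈[0..1] ⇒ +0.724567 -0.275433 = +0.449134;  D = +0.449134+0.000000i
d^1_{1,0}: single k=0 term ⇒ -0.631775;  D = -0.476308-0.415053i
Y_1^{m'}(θ=1.7021,φ=3.1901) and Σ D·Y over m':
  (+0.4763-0.4151i)·(-0.3421+0.0166i)  (+0.4491+0.0000i)·(-0.0640+0.0000i)  (-0.4763-0.4151i)·(+0.3421+0.0166i)
Y_1^0(R⁻¹ n̂) = -0.340852+0.000000i

Re=-0.3409 Im=0.0000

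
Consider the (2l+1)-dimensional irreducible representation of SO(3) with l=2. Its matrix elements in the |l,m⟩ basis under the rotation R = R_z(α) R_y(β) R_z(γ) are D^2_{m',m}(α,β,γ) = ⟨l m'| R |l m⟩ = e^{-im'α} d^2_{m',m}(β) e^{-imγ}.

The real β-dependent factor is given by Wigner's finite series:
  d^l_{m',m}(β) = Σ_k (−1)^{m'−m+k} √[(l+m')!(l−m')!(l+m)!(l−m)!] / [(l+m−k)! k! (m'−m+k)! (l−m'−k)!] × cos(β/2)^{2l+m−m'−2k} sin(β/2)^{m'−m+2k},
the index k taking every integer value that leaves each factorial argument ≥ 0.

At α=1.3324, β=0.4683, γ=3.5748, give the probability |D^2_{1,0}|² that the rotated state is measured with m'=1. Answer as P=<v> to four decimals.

P=0.2433

Split into d^2_{1,0}(β=0.4683) × two z-phases.
Half-angle: c=0.972712, s=0.232016. N=√(6·1·2·2)=4.898979
Admissible k: 0..1 (factorial args all ≥0)
  k=0: (−1)^1·4.8990/(2)·0.9727^3·0.2320^1 = -0.523054
  k=1: (−1)^2·4.8990/(2)·0.9727^1·0.2320^3 = +0.029759
d^2_{1,0}(0.4683) = -0.523054 +0.029759 = -0.493295
|D^2_{1,0}|² = |d^2_{1,0}(β)|² = (-0.493295)² = 0.243340 (the z-rotation phases have unit modulus)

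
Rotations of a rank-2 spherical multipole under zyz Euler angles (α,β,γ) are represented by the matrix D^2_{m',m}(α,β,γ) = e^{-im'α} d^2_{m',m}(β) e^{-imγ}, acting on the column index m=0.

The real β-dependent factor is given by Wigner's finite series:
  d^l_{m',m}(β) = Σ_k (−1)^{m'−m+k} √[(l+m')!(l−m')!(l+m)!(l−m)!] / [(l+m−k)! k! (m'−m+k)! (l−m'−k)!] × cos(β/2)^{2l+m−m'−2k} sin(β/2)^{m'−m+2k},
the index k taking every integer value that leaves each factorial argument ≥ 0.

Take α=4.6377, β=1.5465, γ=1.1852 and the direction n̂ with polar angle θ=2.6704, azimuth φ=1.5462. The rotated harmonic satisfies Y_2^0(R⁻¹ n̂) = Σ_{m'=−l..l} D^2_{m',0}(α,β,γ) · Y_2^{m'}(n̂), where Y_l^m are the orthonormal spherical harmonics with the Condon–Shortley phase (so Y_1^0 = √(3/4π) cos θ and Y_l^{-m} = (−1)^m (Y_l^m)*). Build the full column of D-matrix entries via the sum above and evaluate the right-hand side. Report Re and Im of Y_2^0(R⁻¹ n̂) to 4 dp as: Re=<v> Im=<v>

Need the full column D^2_{m',0} for m'=−2..2 at α=4.6377, β=1.5465, γ=1.1852.
cos(β/2)=0.715644, sin(β/2)=0.698465
d^2_{-2,0}: single k=2 term ⇒ +0.612011;  D = -0.605196+0.091081i
d^2_{-1,0}: k∈[1..2] ⇒ +0.627064 -0.597319 = +0.029745;  D = -0.002220-0.029662i
d^2_{0,0}: k∈[0..2] ⇒ +0.262295 -0.999410 +0.238001 = -0.499115;  D = -0.499115+0.000000i
d^2_{1,0}: k∈[0..1] ⇒ -0.627064 +0.597319 = -0.029745;  D = +0.002220-0.029662i
d^2_{2,0}: single k=0 term ⇒ +0.612011;  D = -0.605196-0.091081i
Y_2^{m'}(θ=2.6704,φ=1.5462) and Σ D·Y over m':
  (-0.6052+0.0911i)·(-0.0795-0.0039i)  (-0.0022-0.0297i)·(-0.0077+0.3124i)  (-0.4991+0.0000i)·(+0.4358+0.0000i)  (+0.0022-0.0297i)·(+0.0077+0.3124i)  (-0.6052-0.0911i)·(-0.0795+0.0039i)
Y_2^0(R⁻¹ n̂) = -0.102007+0.000000i

Re=-0.1020 Im=0.0000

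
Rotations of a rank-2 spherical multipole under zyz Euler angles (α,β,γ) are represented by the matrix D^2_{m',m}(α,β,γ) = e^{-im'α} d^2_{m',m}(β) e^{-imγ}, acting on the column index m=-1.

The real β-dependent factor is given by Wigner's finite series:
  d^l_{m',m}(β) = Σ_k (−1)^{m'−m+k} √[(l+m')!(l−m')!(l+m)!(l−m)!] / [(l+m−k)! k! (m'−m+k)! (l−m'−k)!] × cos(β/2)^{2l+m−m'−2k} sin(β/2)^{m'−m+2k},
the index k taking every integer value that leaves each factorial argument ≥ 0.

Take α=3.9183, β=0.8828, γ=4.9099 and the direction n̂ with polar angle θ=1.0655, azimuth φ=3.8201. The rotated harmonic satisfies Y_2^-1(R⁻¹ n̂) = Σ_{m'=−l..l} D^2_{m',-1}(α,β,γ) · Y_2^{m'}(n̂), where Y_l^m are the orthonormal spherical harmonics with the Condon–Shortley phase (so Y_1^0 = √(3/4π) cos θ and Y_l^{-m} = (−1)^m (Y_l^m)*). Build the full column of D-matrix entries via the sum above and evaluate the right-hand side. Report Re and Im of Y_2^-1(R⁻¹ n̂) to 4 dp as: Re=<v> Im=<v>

Re=0.0903 Im=-0.1202

Need the full column D^2_{m',-1} for m'=−2..2 at α=3.9183, β=0.8828, γ=4.9099.
cos(β/2)=0.904154, sin(β/2)=0.427206
d^2_{-2,-1}: single k=1 term ⇒ +0.631531;  D = +0.621314+0.113143i
d^2_{-1,-1}: k∈[0..1] ⇒ +0.668299 -0.447590 = +0.220708;  D = -0.182584+0.123997i
d^2_{0,-1}: k∈[0..1] ⇒ -0.773465 +0.172675 = -0.600790;  D = -0.117893+0.589109i
d^2_{1,-1}: k∈[0..1] ⇒ +0.447590 -0.033308 = +0.414282;  D = +0.226758+0.346714i
d^2_{2,-1}: single k=0 term ⇒ -0.140989;  D = +0.137746+0.030065i
Y_2^{m'}(θ=1.0655,φ=3.8201) and Σ D·Y over m':
  (+0.6213+0.1131i)·(+0.0627-0.2890i)  (-0.1826+0.1240i)·(-0.2548+0.2054i)  (-0.1179+0.5891i)·(-0.0937+0.0000i)  (+0.2268+0.3467i)·(+0.2548+0.2054i)  (+0.1377+0.0301i)·(+0.0627+0.2890i)
Y_2^-1(R⁻¹ n̂) = +0.090292-0.120159i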